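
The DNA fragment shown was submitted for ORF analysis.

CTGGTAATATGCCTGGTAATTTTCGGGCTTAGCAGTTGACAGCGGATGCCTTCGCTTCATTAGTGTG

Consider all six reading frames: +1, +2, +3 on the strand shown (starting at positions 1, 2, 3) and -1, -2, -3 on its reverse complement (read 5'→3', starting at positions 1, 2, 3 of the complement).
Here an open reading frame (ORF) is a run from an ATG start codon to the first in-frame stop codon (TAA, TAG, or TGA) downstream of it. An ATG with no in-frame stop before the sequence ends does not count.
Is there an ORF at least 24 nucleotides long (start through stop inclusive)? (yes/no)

Reverse complement (5'→3'): CACACTAATGAAGCGAAGGCATCCGCTGTCAACTGCTAAGCCCGAAAATTACCAGGCATATTACCAG
Frame +1: CTG GTA ATA TGC CTG GTA ATT TTC GGG CTT AGC AGT TGA CAG CGG ATG CCT TCG CTT CAT TAG TGT — ATG at 46, stop TAG at 61 → 18 nt.
Frame +2: TGG TAA TAT GCC TGG TAA TTT TCG GGC TTA GCA GTT GAC AGC GGA TGC CTT CGC TTC ATT AGT GTG — no ATG→stop ORF.
Frame +3: GGT AAT ATG CCT GGT AAT TTT CGG GCT TAG CAG TTG ACA GCG GAT GCC TTC GCT TCA TTA GTG — ATG at 9, stop TAG at 30 → 24 nt.
Frame -1: CAC ACT AAT GAA GCG AAG GCA TCC GCT GTC AAC TGC TAA GCC CGA AAA TTA CCA GGC ATA TTA CCA — no ATG→stop ORF.
Frame -2: ACA CTA ATG AAG CGA AGG CAT CCG CTG TCA ACT GCT AAG CCC GAA AAT TAC CAG GCA TAT TAC CAG — no ATG→stop ORF.
Frame -3: CAC TAA TGA AGC GAA GGC ATC CGC TGT CAA CTG CTA AGC CCG AAA ATT ACC AGG CAT ATT ACC — no ATG→stop ORF.
Frame +3 has an ORF of 24 nucleotides (positions 9–32) ≥ 24, so yes.

yes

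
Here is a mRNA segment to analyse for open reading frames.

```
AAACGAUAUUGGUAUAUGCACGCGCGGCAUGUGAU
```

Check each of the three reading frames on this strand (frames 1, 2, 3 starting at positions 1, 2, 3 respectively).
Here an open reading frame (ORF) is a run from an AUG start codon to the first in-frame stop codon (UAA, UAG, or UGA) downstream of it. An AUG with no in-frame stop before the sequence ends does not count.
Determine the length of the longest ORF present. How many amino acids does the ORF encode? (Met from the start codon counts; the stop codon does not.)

Frame 1: AAA CGA UAU UGG UAU AUG CAC GCG CGG CAU GUG — no AUG→stop ORF.
Frame 2: AAC GAU AUU GGU AUA UGC ACG CGC GGC AUG UGA — AUG at 29, stop UGA at 32 → 6 nt.
Frame 3: ACG AUA UUG GUA UAU GCA CGC GCG GCA UGU GAU — no AUG→stop ORF.
Longest: frame 2, positions 29–34, 6 nt = 2 codons = 1 aa. → 1 amino acids.

1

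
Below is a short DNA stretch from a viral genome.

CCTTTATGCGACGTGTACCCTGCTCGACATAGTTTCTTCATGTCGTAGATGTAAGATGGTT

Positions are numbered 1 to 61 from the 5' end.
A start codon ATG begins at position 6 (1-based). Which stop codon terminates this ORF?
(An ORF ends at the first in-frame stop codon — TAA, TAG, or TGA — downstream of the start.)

Codons from position 6: ATG (6–8), CGA (9–11), CGT (12–14), GTA (15–17), CCC (18–20), TGC (21–23), TCG (24–26), ACA (27–29), TAG (30–32).
The first in-frame stop codon is TAG.

TAG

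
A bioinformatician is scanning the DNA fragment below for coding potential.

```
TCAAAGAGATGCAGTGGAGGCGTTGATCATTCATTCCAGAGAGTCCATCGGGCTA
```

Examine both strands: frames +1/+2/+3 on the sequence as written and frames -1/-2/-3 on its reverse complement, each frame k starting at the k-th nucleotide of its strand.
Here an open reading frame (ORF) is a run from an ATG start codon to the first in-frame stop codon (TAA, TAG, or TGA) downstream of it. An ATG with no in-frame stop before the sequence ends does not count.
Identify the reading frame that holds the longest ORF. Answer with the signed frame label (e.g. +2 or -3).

Reverse complement (5'→3'): TAGCCCGATGGACTCTCTGGAATGAATGATCAACGCCTCCACTGCATCTCTTTGA
Frame +1: TCA AAG AGA TGC AGT GGA GGC GTT GAT CAT TCA TTC CAG AGA GTC CAT CGG GCT — no ATG→stop ORF.
Frame +2: CAA AGA GAT GCA GTG GAG GCG TTG ATC ATT CAT TCC AGA GAG TCC ATC GGG CTA — no ATG→stop ORF.
Frame +3: AAA GAG ATG CAG TGG AGG CGT TGA TCA TTC ATT CCA GAG AGT CCA TCG GGC — ATG at 9, stop TGA at 24 → 18 nt.
Frame -1: TAG CCC GAT GGA CTC TCT GGA ATG AAT GAT CAA CGC CTC CAC TGC ATC TCT TTG — no ATG→stop ORF.
Frame -2: AGC CCG ATG GAC TCT CTG GAA TGA ATG ATC AAC GCC TCC ACT GCA TCT CTT TGA — ATG at 8, stop TGA at 23 → 18 nt; ATG at 26, stop TGA at 53 → 30 nt.
Frame -3: GCC CGA TGG ACT CTC TGG AAT GAA TGA TCA ACG CCT CCA CTG CAT CTC TTT — no ATG→stop ORF.
Longest ORF is 30 nt in frame -2 (positions 26–55).

-2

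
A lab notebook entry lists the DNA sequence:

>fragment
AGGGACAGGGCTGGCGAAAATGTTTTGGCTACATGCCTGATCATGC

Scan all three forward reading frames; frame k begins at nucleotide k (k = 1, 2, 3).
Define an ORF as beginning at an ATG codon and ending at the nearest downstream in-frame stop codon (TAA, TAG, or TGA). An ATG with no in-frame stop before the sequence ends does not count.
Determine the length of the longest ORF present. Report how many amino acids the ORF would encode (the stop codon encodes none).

6

Frame 1: AGG GAC AGG GCT GGC GAA AAT GTT TTG GCT ACA TGC CTG ATC ATG — no ATG→stop ORF.
Frame 2: GGG ACA GGG CTG GCG AAA ATG TTT TGG CTA CAT GCC TGA TCA TGC — ATG at 20, stop TGA at 38 → 21 nt.
Frame 3: GGA CAG GGC TGG CGA AAA TGT TTT GGC TAC ATG CCT GAT CAT — no ATG→stop ORF.
Longest: frame 2, positions 20–40, 21 nt = 7 codons = 6 aa. → 6 amino acids.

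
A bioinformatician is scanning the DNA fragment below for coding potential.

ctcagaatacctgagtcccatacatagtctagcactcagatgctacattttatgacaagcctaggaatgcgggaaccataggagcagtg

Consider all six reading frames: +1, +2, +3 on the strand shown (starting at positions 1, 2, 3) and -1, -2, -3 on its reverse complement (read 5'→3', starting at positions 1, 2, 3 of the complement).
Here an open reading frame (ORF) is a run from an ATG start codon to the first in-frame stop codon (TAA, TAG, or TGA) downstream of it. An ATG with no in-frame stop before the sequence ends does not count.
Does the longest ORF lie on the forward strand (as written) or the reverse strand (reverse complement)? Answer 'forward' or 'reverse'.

forward

Reverse complement (5'→3'): CACTGCTCCTATGGTTCCCGCATTCCTAGGCTTGTCATAAAATGTAGCATCTGAGTGCTAGACTATGTATGGGACTCAGGTATTCTGAG
Frame +1: CTC AGA ATA CCT GAG TCC CAT ACA TAG TCT AGC ACT CAG ATG CTA CAT TTT ATG ACA AGC CTA GGA ATG CGG GAA CCA TAG GAG CAG — ATG at 40, stop TAG at 79 → 42 nt; ATG at 52, stop TAG at 79 → 30 nt; ATG at 67, stop TAG at 79 → 15 nt.
Frame +2: TCA GAA TAC CTG AGT CCC ATA CAT AGT CTA GCA CTC AGA TGC TAC ATT TTA TGA CAA GCC TAG GAA TGC GGG AAC CAT AGG AGC AGT — no ATG→stop ORF.
Frame +3: CAG AAT ACC TGA GTC CCA TAC ATA GTC TAG CAC TCA GAT GCT ACA TTT TAT GAC AAG CCT AGG AAT GCG GGA ACC ATA GGA GCA GTG — no ATG→stop ORF.
Frame -1: CAC TGC TCC TAT GGT TCC CGC ATT CCT AGG CTT GTC ATA AAA TGT AGC ATC TGA GTG CTA GAC TAT GTA TGG GAC TCA GGT ATT CTG — no ATG→stop ORF.
Frame -2: ACT GCT CCT ATG GTT CCC GCA TTC CTA GGC TTG TCA TAA AAT GTA GCA TCT GAG TGC TAG ACT ATG TAT GGG ACT CAG GTA TTC TGA — ATG at 11, stop TAA at 38 → 30 nt; ATG at 65, stop TGA at 86 → 24 nt.
Frame -3: CTG CTC CTA TGG TTC CCG CAT TCC TAG GCT TGT CAT AAA ATG TAG CAT CTG AGT GCT AGA CTA TGT ATG GGA CTC AGG TAT TCT GAG — ATG at 42, stop TAG at 45 → 6 nt.
Forward-strand max 42 nt; reverse-strand max 30 nt. The forward strand has the longer ORF.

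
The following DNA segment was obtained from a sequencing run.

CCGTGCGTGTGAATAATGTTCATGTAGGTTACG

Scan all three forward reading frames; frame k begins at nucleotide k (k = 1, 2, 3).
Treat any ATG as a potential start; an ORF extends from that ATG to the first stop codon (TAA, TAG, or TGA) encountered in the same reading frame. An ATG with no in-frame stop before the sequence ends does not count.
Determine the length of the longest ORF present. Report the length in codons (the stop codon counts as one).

4

Frame 1: CCG TGC GTG TGA ATA ATG TTC ATG TAG GTT ACG — ATG at 16, stop TAG at 25 → 12 nt; ATG at 22, stop TAG at 25 → 6 nt.
Frame 2: CGT GCG TGT GAA TAA TGT TCA TGT AGG TTA — no ATG→stop ORF.
Frame 3: GTG CGT GTG AAT AAT GTT CAT GTA GGT TAC — no ATG→stop ORF.
Longest: frame 1, positions 16–27, 12 nt = 4 codons = 3 aa. → 4 codons.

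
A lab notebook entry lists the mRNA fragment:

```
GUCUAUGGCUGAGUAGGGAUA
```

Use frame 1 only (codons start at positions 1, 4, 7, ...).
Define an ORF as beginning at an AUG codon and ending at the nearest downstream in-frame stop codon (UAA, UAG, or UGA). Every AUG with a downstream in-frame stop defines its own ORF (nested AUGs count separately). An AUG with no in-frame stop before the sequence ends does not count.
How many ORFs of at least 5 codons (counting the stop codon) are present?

0

Frame 1: GUC UAU GGC UGA GUA GGG AUA — no AUG→stop ORF.
No ORF reaches 5 codons. Count = 0.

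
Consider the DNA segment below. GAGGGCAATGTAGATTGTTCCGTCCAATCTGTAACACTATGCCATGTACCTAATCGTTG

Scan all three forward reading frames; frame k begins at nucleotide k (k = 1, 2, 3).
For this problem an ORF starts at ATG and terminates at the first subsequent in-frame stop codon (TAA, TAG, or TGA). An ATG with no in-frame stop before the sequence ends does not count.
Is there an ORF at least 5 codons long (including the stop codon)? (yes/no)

Frame 1: GAG GGC AAT GTA GAT TGT TCC GTC CAA TCT GTA ACA CTA TGC CAT GTA CCT AAT CGT — no ATG→stop ORF.
Frame 2: AGG GCA ATG TAG ATT GTT CCG TCC AAT CTG TAA CAC TAT GCC ATG TAC CTA ATC GTT — ATG at 8, stop TAG at 11 → 6 nt.
Frame 3: GGG CAA TGT AGA TTG TTC CGT CCA ATC TGT AAC ACT ATG CCA TGT ACC TAA TCG TTG — ATG at 39, stop TAA at 51 → 15 nt.
Frame 3 has an ORF of 5 codons (positions 39–53) ≥ 5, so yes.

yes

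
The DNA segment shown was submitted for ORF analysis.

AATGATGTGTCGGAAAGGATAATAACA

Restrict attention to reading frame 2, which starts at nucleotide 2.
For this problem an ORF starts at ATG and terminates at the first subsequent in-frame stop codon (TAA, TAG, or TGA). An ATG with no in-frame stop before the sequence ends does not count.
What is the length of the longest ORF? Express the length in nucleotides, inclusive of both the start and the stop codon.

Frame 2: ATG ATG TGT CGG AAA GGA TAA TAA — ATG at 2, stop TAA at 20 → 21 nt; ATG at 5, stop TAA at 20 → 18 nt.
Longest: frame 2, positions 2–22, 21 nt = 7 codons = 6 aa. → 21 nucleotides.

21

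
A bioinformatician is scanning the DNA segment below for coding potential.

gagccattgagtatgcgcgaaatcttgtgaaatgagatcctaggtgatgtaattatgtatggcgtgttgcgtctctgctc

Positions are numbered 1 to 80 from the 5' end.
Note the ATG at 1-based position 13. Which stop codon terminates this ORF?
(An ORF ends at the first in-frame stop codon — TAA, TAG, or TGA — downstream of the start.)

Codons from position 13: ATG (13–15), CGC (16–18), GAA (19–21), ATC (22–24), TTG (25–27), TGA (28–30).
The first in-frame stop codon is TGA.

TGA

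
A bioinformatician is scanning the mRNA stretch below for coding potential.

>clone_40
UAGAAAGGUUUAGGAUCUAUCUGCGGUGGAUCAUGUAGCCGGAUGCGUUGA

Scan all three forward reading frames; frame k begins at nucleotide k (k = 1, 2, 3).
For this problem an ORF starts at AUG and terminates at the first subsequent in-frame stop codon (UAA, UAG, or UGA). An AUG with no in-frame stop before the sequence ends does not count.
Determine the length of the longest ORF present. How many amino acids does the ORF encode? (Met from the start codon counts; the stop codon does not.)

Frame 1: UAG AAA GGU UUA GGA UCU AUC UGC GGU GGA UCA UGU AGC CGG AUG CGU UGA — AUG at 43, stop UGA at 49 → 9 nt.
Frame 2: AGA AAG GUU UAG GAU CUA UCU GCG GUG GAU CAU GUA GCC GGA UGC GUU — no AUG→stop ORF.
Frame 3: GAA AGG UUU AGG AUC UAU CUG CGG UGG AUC AUG UAG CCG GAU GCG UUG — AUG at 33, stop UAG at 36 → 6 nt.
Longest: frame 1, positions 43–51, 9 nt = 3 codons = 2 aa. → 2 amino acids.

2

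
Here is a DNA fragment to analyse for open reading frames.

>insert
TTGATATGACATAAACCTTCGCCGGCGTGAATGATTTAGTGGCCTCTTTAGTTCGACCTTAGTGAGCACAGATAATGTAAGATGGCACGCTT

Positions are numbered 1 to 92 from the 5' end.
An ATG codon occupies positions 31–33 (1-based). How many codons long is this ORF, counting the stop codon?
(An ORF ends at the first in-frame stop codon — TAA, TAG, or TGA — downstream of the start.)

Codons from position 31: ATG (31–33), ATT (34–36), TAG (37–39).
TAG is the first in-frame stop; that's 3 codons including the stop.

3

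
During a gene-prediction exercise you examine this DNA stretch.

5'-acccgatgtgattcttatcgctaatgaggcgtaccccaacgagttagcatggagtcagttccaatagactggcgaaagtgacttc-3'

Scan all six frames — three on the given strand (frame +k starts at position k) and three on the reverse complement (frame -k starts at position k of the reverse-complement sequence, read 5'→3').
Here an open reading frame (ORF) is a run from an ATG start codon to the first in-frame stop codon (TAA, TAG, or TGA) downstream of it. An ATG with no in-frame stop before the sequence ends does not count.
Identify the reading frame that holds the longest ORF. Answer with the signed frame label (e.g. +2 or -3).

+1

Reverse complement (5'→3'): GAAGTCACTTTCGCCAGTCTATTGGAACTGACTCCATGCTAACTCGTTGGGGTACGCCTCATTAGCGATAAGAATCACATCGGGT
Frame +1: ACC CGA TGT GAT TCT TAT CGC TAA TGA GGC GTA CCC CAA CGA GTT AGC ATG GAG TCA GTT CCA ATA GAC TGG CGA AAG TGA CTT — ATG at 49, stop TGA at 79 → 33 nt.
Frame +2: CCC GAT GTG ATT CTT ATC GCT AAT GAG GCG TAC CCC AAC GAG TTA GCA TGG AGT CAG TTC CAA TAG ACT GGC GAA AGT GAC TTC — no ATG→stop ORF.
Frame +3: CCG ATG TGA TTC TTA TCG CTA ATG AGG CGT ACC CCA ACG AGT TAG CAT GGA GTC AGT TCC AAT AGA CTG GCG AAA GTG ACT — ATG at 6, stop TGA at 9 → 6 nt; ATG at 24, stop TAG at 45 → 24 nt.
Frame -1: GAA GTC ACT TTC GCC AGT CTA TTG GAA CTG ACT CCA TGC TAA CTC GTT GGG GTA CGC CTC ATT AGC GAT AAG AAT CAC ATC GGG — no ATG→stop ORF.
Frame -2: AAG TCA CTT TCG CCA GTC TAT TGG AAC TGA CTC CAT GCT AAC TCG TTG GGG TAC GCC TCA TTA GCG ATA AGA ATC ACA TCG GGT — no ATG→stop ORF.
Frame -3: AGT CAC TTT CGC CAG TCT ATT GGA ACT GAC TCC ATG CTA ACT CGT TGG GGT ACG CCT CAT TAG CGA TAA GAA TCA CAT CGG — ATG at 36, stop TAG at 63 → 30 nt.
Longest ORF is 33 nt in frame +1 (positions 49–81).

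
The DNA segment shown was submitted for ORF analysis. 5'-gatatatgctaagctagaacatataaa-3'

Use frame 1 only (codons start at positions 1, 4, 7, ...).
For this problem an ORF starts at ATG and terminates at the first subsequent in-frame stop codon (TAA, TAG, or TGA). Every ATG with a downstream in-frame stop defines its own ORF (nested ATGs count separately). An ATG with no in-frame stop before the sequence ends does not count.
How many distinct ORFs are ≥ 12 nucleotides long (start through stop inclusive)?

0

Frame 1: GAT ATA TGC TAA GCT AGA ACA TAT AAA — no ATG→stop ORF.
No ORF reaches 12 nucleotides. Count = 0.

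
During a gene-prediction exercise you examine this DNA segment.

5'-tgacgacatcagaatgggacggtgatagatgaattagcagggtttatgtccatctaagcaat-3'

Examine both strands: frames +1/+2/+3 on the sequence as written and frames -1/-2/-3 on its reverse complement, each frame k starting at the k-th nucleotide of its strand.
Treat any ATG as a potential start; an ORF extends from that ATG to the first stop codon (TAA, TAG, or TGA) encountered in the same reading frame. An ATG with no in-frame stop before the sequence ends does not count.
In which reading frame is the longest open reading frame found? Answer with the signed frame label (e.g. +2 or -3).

Reverse complement (5'→3'): ATTGCTTAGATGGACATAAACCCTGCTAATTCATCTATCACCGTCCCATTCTGATGTCGTCA
Frame +1: TGA CGA CAT CAG AAT GGG ACG GTG ATA GAT GAA TTA GCA GGG TTT ATG TCC ATC TAA GCA — ATG at 46, stop TAA at 55 → 12 nt.
Frame +2: GAC GAC ATC AGA ATG GGA CGG TGA TAG ATG AAT TAG CAG GGT TTA TGT CCA TCT AAG CAA — ATG at 14, stop TGA at 23 → 12 nt; ATG at 29, stop TAG at 35 → 9 nt.
Frame +3: ACG ACA TCA GAA TGG GAC GGT GAT AGA TGA ATT AGC AGG GTT TAT GTC CAT CTA AGC AAT — no ATG→stop ORF.
Frame -1: ATT GCT TAG ATG GAC ATA AAC CCT GCT AAT TCA TCT ATC ACC GTC CCA TTC TGA TGT CGT — ATG at 10, stop TGA at 52 → 45 nt.
Frame -2: TTG CTT AGA TGG ACA TAA ACC CTG CTA ATT CAT CTA TCA CCG TCC CAT TCT GAT GTC GTC — no ATG→stop ORF.
Frame -3: TGC TTA GAT GGA CAT AAA CCC TGC TAA TTC ATC TAT CAC CGT CCC ATT CTG ATG TCG TCA — no ATG→stop ORF.
Longest ORF is 45 nt in frame -1 (positions 10–54).

-1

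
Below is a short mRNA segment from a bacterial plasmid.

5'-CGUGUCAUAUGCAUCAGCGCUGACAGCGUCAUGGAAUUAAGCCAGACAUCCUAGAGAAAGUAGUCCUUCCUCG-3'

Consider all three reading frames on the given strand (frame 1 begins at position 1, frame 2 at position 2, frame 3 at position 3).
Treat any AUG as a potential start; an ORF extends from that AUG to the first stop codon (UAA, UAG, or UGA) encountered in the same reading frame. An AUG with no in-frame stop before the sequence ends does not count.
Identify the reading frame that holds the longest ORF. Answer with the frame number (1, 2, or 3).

1

Frame 1: CGU GUC AUA UGC AUC AGC GCU GAC AGC GUC AUG GAA UUA AGC CAG ACA UCC UAG AGA AAG UAG UCC UUC CUC — AUG at 31, stop UAG at 52 → 24 nt.
Frame 2: GUG UCA UAU GCA UCA GCG CUG ACA GCG UCA UGG AAU UAA GCC AGA CAU CCU AGA GAA AGU AGU CCU UCC UCG — no AUG→stop ORF.
Frame 3: UGU CAU AUG CAU CAG CGC UGA CAG CGU CAU GGA AUU AAG CCA GAC AUC CUA GAG AAA GUA GUC CUU CCU — AUG at 9, stop UGA at 21 → 15 nt.
Longest ORF is 24 nt in frame 1 (positions 31–54).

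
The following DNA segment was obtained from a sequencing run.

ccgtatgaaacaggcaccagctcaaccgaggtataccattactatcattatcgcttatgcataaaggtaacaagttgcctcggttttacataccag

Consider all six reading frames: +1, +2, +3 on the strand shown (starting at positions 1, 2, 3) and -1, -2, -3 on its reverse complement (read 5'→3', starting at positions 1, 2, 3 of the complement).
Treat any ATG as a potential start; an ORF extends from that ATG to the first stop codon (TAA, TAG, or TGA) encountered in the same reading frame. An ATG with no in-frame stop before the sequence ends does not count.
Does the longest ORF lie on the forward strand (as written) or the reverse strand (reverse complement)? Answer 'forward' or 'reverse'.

Reverse complement (5'→3'): CTGGTATGTAAAACCGAGGCAACTTGTTACCTTTATGCATAAGCGATAATGATAGTAATGGTATACCTCGGTTGAGCTGGTGCCTGTTTCATACGG
Frame +1: CCG TAT GAA ACA GGC ACC AGC TCA ACC GAG GTA TAC CAT TAC TAT CAT TAT CGC TTA TGC ATA AAG GTA ACA AGT TGC CTC GGT TTT ACA TAC CAG — no ATG→stop ORF.
Frame +2: CGT ATG AAA CAG GCA CCA GCT CAA CCG AGG TAT ACC ATT ACT ATC ATT ATC GCT TAT GCA TAA AGG TAA CAA GTT GCC TCG GTT TTA CAT ACC — ATG at 5, stop TAA at 62 → 60 nt.
Frame +3: GTA TGA AAC AGG CAC CAG CTC AAC CGA GGT ATA CCA TTA CTA TCA TTA TCG CTT ATG CAT AAA GGT AAC AAG TTG CCT CGG TTT TAC ATA CCA — no ATG→stop ORF.
Frame -1: CTG GTA TGT AAA ACC GAG GCA ACT TGT TAC CTT TAT GCA TAA GCG ATA ATG ATA GTA ATG GTA TAC CTC GGT TGA GCT GGT GCC TGT TTC ATA CGG — ATG at 49, stop TGA at 73 → 27 nt; ATG at 58, stop TGA at 73 → 18 nt.
Frame -2: TGG TAT GTA AAA CCG AGG CAA CTT GTT ACC TTT ATG CAT AAG CGA TAA TGA TAG TAA TGG TAT ACC TCG GTT GAG CTG GTG CCT GTT TCA TAC — ATG at 35, stop TAA at 47 → 15 nt.
Frame -3: GGT ATG TAA AAC CGA GGC AAC TTG TTA CCT TTA TGC ATA AGC GAT AAT GAT AGT AAT GGT ATA CCT CGG TTG AGC TGG TGC CTG TTT CAT ACG — ATG at 6, stop TAA at 9 → 6 nt.
Forward-strand max 60 nt; reverse-strand max 27 nt. The forward strand has the longer ORF.

forward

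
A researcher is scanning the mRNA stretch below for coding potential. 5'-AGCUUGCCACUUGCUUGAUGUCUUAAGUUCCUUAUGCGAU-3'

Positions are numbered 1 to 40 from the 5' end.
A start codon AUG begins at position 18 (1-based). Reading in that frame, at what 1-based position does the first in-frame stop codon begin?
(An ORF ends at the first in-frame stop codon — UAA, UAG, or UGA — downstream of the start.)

24

Codons from position 18: AUG (18–20), UCU (21–23), UAA (24–26).
UAA is a stop codon; it begins at position 24.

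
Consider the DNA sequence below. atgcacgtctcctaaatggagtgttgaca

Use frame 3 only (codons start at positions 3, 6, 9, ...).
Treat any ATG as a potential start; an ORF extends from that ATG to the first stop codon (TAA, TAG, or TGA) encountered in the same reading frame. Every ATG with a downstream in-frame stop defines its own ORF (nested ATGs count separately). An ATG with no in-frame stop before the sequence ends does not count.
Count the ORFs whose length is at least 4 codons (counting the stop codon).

0

Frame 3: GCA CGT CTC CTA AAT GGA GTG TTG ACA — no ATG→stop ORF.
No ORF reaches 4 codons. Count = 0.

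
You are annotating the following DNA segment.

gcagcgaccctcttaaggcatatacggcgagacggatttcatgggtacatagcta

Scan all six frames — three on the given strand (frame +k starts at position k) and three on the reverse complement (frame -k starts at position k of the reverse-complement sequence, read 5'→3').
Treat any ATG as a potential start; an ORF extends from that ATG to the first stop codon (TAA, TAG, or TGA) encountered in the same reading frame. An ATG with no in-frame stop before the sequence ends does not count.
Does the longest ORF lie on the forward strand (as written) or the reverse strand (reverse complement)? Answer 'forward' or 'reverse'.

Reverse complement (5'→3'): TAGCTATGTACCCATGAAATCCGTCTCGCCGTATATGCCTTAAGAGGGTCGCTGC
Frame +1: GCA GCG ACC CTC TTA AGG CAT ATA CGG CGA GAC GGA TTT CAT GGG TAC ATA GCT — no ATG→stop ORF.
Frame +2: CAG CGA CCC TCT TAA GGC ATA TAC GGC GAG ACG GAT TTC ATG GGT ACA TAG CTA — ATG at 41, stop TAG at 50 → 12 nt.
Frame +3: AGC GAC CCT CTT AAG GCA TAT ACG GCG AGA CGG ATT TCA TGG GTA CAT AGC — no ATG→stop ORF.
Frame -1: TAG CTA TGT ACC CAT GAA ATC CGT CTC GCC GTA TAT GCC TTA AGA GGG TCG CTG — no ATG→stop ORF.
Frame -2: AGC TAT GTA CCC ATG AAA TCC GTC TCG CCG TAT ATG CCT TAA GAG GGT CGC TGC — ATG at 14, stop TAA at 41 → 30 nt; ATG at 35, stop TAA at 41 → 9 nt.
Frame -3: GCT ATG TAC CCA TGA AAT CCG TCT CGC CGT ATA TGC CTT AAG AGG GTC GCT — ATG at 6, stop TGA at 15 → 12 nt.
Forward-strand max 12 nt; reverse-strand max 30 nt. The reverse strand has the longer ORF.

reverse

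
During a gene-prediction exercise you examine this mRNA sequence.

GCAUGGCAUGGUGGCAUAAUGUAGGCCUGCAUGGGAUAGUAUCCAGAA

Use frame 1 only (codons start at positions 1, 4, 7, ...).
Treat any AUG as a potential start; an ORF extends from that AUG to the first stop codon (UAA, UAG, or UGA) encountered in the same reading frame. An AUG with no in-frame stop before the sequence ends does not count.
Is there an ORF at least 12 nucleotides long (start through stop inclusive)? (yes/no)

Frame 1: GCA UGG CAU GGU GGC AUA AUG UAG GCC UGC AUG GGA UAG UAU CCA GAA — AUG at 19, stop UAG at 22 → 6 nt; AUG at 31, stop UAG at 37 → 9 nt.
Largest ORF found is 9 nucleotides < 12, so no.

no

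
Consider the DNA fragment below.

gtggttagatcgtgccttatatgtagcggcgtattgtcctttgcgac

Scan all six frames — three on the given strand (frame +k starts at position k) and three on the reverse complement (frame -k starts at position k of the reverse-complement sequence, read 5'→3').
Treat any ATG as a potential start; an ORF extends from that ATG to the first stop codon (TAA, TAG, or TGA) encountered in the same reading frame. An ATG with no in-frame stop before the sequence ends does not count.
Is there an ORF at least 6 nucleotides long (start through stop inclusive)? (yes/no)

yes

Reverse complement (5'→3'): GTCGCAAAGGACAATACGCCGCTACATATAAGGCACGATCTAACCAC
Frame +1: GTG GTT AGA TCG TGC CTT ATA TGT AGC GGC GTA TTG TCC TTT GCG — no ATG→stop ORF.
Frame +2: TGG TTA GAT CGT GCC TTA TAT GTA GCG GCG TAT TGT CCT TTG CGA — no ATG→stop ORF.
Frame +3: GGT TAG ATC GTG CCT TAT ATG TAG CGG CGT ATT GTC CTT TGC GAC — ATG at 21, stop TAG at 24 → 6 nt.
Frame -1: GTC GCA AAG GAC AAT ACG CCG CTA CAT ATA AGG CAC GAT CTA ACC — no ATG→stop ORF.
Frame -2: TCG CAA AGG ACA ATA CGC CGC TAC ATA TAA GGC ACG ATC TAA CCA — no ATG→stop ORF.
Frame -3: CGC AAA GGA CAA TAC GCC GCT ACA TAT AAG GCA CGA TCT AAC CAC — no ATG→stop ORF.
Frame +3 has an ORF of 6 nucleotides (positions 21–26) ≥ 6, so yes.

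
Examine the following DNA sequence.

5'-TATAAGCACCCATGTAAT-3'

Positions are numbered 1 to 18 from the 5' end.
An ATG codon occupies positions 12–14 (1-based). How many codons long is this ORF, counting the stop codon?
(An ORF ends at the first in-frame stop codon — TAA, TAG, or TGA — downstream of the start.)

Codons from position 12: ATG (12–14), TAA (15–17).
TAA is the first in-frame stop; that's 2 codons including the stop.

2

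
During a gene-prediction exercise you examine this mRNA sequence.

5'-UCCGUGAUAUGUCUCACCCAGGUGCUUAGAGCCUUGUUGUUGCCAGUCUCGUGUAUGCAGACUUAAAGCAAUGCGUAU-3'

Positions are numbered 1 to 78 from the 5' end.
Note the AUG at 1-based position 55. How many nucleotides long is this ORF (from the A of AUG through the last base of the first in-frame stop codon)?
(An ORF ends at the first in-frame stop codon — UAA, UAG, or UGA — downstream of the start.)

Codons from position 55: AUG (55–57), CAG (58–60), ACU (61–63), UAA (64–66).
UAA is the first in-frame stop; ORF spans 55–66, 12 nucleotides.

12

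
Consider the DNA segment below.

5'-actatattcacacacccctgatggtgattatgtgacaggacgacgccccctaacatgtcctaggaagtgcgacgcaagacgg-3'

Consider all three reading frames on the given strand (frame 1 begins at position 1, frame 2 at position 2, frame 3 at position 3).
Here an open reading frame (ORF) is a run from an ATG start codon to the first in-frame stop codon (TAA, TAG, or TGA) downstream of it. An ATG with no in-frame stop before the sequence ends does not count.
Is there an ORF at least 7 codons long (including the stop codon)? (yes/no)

Frame 1: ACT ATA TTC ACA CAC CCC TGA TGG TGA TTA TGT GAC AGG ACG ACG CCC CCT AAC ATG TCC TAG GAA GTG CGA CGC AAG ACG — ATG at 55, stop TAG at 61 → 9 nt.
Frame 2: CTA TAT TCA CAC ACC CCT GAT GGT GAT TAT GTG ACA GGA CGA CGC CCC CTA ACA TGT CCT AGG AAG TGC GAC GCA AGA CGG — no ATG→stop ORF.
Frame 3: TAT ATT CAC ACA CCC CTG ATG GTG ATT ATG TGA CAG GAC GAC GCC CCC TAA CAT GTC CTA GGA AGT GCG ACG CAA GAC — ATG at 21, stop TGA at 33 → 15 nt; ATG at 30, stop TGA at 33 → 6 nt.
Largest ORF found is 5 codons < 7, so no.

no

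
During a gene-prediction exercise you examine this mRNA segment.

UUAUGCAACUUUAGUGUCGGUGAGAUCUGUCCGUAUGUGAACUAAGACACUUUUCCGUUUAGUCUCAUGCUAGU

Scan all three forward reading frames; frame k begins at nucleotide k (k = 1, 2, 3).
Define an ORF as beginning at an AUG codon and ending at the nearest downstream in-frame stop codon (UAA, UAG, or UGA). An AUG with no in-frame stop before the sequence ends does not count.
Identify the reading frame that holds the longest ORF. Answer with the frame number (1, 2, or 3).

3

Frame 1: UUA UGC AAC UUU AGU GUC GGU GAG AUC UGU CCG UAU GUG AAC UAA GAC ACU UUU CCG UUU AGU CUC AUG CUA — no AUG→stop ORF.
Frame 2: UAU GCA ACU UUA GUG UCG GUG AGA UCU GUC CGU AUG UGA ACU AAG ACA CUU UUC CGU UUA GUC UCA UGC UAG — AUG at 35, stop UGA at 38 → 6 nt.
Frame 3: AUG CAA CUU UAG UGU CGG UGA GAU CUG UCC GUA UGU GAA CUA AGA CAC UUU UCC GUU UAG UCU CAU GCU AGU — AUG at 3, stop UAG at 12 → 12 nt.
Longest ORF is 12 nt in frame 3 (positions 3–14).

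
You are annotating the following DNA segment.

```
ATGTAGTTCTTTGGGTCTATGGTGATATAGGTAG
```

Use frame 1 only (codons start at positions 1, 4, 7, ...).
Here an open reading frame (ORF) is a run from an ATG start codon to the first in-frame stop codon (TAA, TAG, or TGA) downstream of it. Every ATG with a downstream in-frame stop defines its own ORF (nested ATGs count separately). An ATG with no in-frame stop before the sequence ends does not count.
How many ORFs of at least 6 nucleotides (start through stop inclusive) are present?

Frame 1: ATG TAG TTC TTT GGG TCT ATG GTG ATA TAG GTA — ATG at 1, stop TAG at 4 → 6 nt; ATG at 19, stop TAG at 28 → 12 nt.
ORFs ≥ 6 nucleotides: frame 1 1–6 (6 nucleotides), frame 1 19–30 (12 nucleotides). Count = 2.

2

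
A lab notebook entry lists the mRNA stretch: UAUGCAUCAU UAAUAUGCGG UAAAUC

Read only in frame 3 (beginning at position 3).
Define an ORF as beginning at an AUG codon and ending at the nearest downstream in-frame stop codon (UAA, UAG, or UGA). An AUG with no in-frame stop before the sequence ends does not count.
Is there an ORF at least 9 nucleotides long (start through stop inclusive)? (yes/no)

Frame 3: UGC AUC AUU AAU AUG CGG UAA AUC — AUG at 15, stop UAA at 21 → 9 nt.
Frame 3 has an ORF of 9 nucleotides (positions 15–23) ≥ 9, so yes.

yes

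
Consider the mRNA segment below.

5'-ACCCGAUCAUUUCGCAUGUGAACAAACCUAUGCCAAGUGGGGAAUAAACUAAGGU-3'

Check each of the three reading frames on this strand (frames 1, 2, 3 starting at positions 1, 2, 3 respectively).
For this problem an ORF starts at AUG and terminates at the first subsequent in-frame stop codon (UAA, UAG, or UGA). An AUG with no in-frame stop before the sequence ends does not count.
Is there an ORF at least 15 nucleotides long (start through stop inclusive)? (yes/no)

yes

Frame 1: ACC CGA UCA UUU CGC AUG UGA ACA AAC CUA UGC CAA GUG GGG AAU AAA CUA AGG — AUG at 16, stop UGA at 19 → 6 nt.
Frame 2: CCC GAU CAU UUC GCA UGU GAA CAA ACC UAU GCC AAG UGG GGA AUA AAC UAA GGU — no AUG→stop ORF.
Frame 3: CCG AUC AUU UCG CAU GUG AAC AAA CCU AUG CCA AGU GGG GAA UAA ACU AAG — AUG at 30, stop UAA at 45 → 18 nt.
Frame 3 has an ORF of 18 nucleotides (positions 30–47) ≥ 15, so yes.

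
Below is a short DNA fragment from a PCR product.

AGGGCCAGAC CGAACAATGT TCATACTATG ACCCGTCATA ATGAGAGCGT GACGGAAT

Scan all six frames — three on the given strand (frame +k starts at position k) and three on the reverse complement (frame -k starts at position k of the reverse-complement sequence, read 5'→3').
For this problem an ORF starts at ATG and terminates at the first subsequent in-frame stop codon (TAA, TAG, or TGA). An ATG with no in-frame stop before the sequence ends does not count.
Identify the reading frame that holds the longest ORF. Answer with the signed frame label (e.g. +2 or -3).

Reverse complement (5'→3'): ATTCCGTCACGCTCTCATTATGACGGGTCATAGTATGAACATTGTTCGGTCTGGCCCT
Frame +1: AGG GCC AGA CCG AAC AAT GTT CAT ACT ATG ACC CGT CAT AAT GAG AGC GTG ACG GAA — no ATG→stop ORF.
Frame +2: GGG CCA GAC CGA ACA ATG TTC ATA CTA TGA CCC GTC ATA ATG AGA GCG TGA CGG AAT — ATG at 17, stop TGA at 29 → 15 nt; ATG at 41, stop TGA at 50 → 12 nt.
Frame +3: GGC CAG ACC GAA CAA TGT TCA TAC TAT GAC CCG TCA TAA TGA GAG CGT GAC GGA — no ATG→stop ORF.
Frame -1: ATT CCG TCA CGC TCT CAT TAT GAC GGG TCA TAG TAT GAA CAT TGT TCG GTC TGG CCC — no ATG→stop ORF.
Frame -2: TTC CGT CAC GCT CTC ATT ATG ACG GGT CAT AGT ATG AAC ATT GTT CGG TCT GGC CCT — no ATG→stop ORF.
Frame -3: TCC GTC ACG CTC TCA TTA TGA CGG GTC ATA GTA TGA ACA TTG TTC GGT CTG GCC — no ATG→stop ORF.
Longest ORF is 15 nt in frame +2 (positions 17–31).

+2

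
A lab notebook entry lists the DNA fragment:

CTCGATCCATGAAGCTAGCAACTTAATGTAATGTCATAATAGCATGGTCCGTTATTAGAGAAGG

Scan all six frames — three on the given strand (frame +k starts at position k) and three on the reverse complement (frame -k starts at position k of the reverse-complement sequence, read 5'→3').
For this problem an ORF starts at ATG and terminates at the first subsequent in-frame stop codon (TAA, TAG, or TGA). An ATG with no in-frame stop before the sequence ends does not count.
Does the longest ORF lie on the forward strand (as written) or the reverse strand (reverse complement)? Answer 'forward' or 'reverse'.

forward

Reverse complement (5'→3'): CCTTCTCTAATAACGGACCATGCTATTATGACATTACATTAAGTTGCTAGCTTCATGGATCGAG
Frame +1: CTC GAT CCA TGA AGC TAG CAA CTT AAT GTA ATG TCA TAA TAG CAT GGT CCG TTA TTA GAG AAG — ATG at 31, stop TAA at 37 → 9 nt.
Frame +2: TCG ATC CAT GAA GCT AGC AAC TTA ATG TAA TGT CAT AAT AGC ATG GTC CGT TAT TAG AGA AGG — ATG at 26, stop TAA at 29 → 6 nt; ATG at 44, stop TAG at 56 → 15 nt.
Frame +3: CGA TCC ATG AAG CTA GCA ACT TAA TGT AAT GTC ATA ATA GCA TGG TCC GTT ATT AGA GAA — ATG at 9, stop TAA at 24 → 18 nt.
Frame -1: CCT TCT CTA ATA ACG GAC CAT GCT ATT ATG ACA TTA CAT TAA GTT GCT AGC TTC ATG GAT CGA — ATG at 28, stop TAA at 40 → 15 nt.
Frame -2: CTT CTC TAA TAA CGG ACC ATG CTA TTA TGA CAT TAC ATT AAG TTG CTA GCT TCA TGG ATC GAG — ATG at 20, stop TGA at 29 → 12 nt.
Frame -3: TTC TCT AAT AAC GGA CCA TGC TAT TAT GAC ATT ACA TTA AGT TGC TAG CTT CAT GGA TCG — no ATG→stop ORF.
Forward-strand max 18 nt; reverse-strand max 15 nt. The forward strand has the longer ORF.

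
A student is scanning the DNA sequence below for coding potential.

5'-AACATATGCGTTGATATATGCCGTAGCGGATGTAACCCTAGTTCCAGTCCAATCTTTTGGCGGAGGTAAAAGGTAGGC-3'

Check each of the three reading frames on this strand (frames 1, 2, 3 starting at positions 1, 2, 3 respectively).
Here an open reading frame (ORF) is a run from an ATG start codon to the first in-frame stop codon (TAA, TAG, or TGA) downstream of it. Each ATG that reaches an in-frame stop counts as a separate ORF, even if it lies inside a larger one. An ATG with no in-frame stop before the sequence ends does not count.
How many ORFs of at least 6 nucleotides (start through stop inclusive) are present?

3

Frame 1: AAC ATA TGC GTT GAT ATA TGC CGT AGC GGA TGT AAC CCT AGT TCC AGT CCA ATC TTT TGG CGG AGG TAA AAG GTA GGC — no ATG→stop ORF.
Frame 2: ACA TAT GCG TTG ATA TAT GCC GTA GCG GAT GTA ACC CTA GTT CCA GTC CAA TCT TTT GGC GGA GGT AAA AGG TAG — no ATG→stop ORF.
Frame 3: CAT ATG CGT TGA TAT ATG CCG TAG CGG ATG TAA CCC TAG TTC CAG TCC AAT CTT TTG GCG GAG GTA AAA GGT AGG — ATG at 6, stop TGA at 12 → 9 nt; ATG at 18, stop TAG at 24 → 9 nt; ATG at 30, stop TAA at 33 → 6 nt.
ORFs ≥ 6 nucleotides: frame 3 6–14 (9 nucleotides), frame 3 18–26 (9 nucleotides), frame 3 30–35 (6 nucleotides). Count = 3.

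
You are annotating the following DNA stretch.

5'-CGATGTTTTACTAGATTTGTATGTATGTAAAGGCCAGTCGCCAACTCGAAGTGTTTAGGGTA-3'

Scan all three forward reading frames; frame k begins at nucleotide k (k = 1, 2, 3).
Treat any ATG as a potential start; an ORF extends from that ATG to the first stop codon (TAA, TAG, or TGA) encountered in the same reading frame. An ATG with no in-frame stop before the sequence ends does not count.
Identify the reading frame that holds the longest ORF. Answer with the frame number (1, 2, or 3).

Frame 1: CGA TGT TTT ACT AGA TTT GTA TGT ATG TAA AGG CCA GTC GCC AAC TCG AAG TGT TTA GGG — ATG at 25, stop TAA at 28 → 6 nt.
Frame 2: GAT GTT TTA CTA GAT TTG TAT GTA TGT AAA GGC CAG TCG CCA ACT CGA AGT GTT TAG GGT — no ATG→stop ORF.
Frame 3: ATG TTT TAC TAG ATT TGT ATG TAT GTA AAG GCC AGT CGC CAA CTC GAA GTG TTT AGG GTA — ATG at 3, stop TAG at 12 → 12 nt.
Longest ORF is 12 nt in frame 3 (positions 3–14).

3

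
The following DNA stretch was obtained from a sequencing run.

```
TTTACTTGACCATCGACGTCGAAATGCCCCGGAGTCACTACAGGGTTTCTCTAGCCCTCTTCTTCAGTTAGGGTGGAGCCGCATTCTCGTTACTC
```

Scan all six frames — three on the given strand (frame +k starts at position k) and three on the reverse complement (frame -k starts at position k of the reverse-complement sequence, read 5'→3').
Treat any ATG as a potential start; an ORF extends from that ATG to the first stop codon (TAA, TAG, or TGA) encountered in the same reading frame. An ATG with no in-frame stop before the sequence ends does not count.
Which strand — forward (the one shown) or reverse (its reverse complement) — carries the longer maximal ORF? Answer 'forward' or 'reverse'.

Reverse complement (5'→3'): GAGTAACGAGAATGCGGCTCCACCCTAACTGAAGAAGAGGGCTAGAGAAACCCTGTAGTGACTCCGGGGCATTTCGACGTCGATGGTCAAGTAAA
Frame +1: TTT ACT TGA CCA TCG ACG TCG AAA TGC CCC GGA GTC ACT ACA GGG TTT CTC TAG CCC TCT TCT TCA GTT AGG GTG GAG CCG CAT TCT CGT TAC — no ATG→stop ORF.
Frame +2: TTA CTT GAC CAT CGA CGT CGA AAT GCC CCG GAG TCA CTA CAG GGT TTC TCT AGC CCT CTT CTT CAG TTA GGG TGG AGC CGC ATT CTC GTT ACT — no ATG→stop ORF.
Frame +3: TAC TTG ACC ATC GAC GTC GAA ATG CCC CGG AGT CAC TAC AGG GTT TCT CTA GCC CTC TTC TTC AGT TAG GGT GGA GCC GCA TTC TCG TTA CTC — ATG at 24, stop TAG at 69 → 48 nt.
Frame -1: GAG TAA CGA GAA TGC GGC TCC ACC CTA ACT GAA GAA GAG GGC TAG AGA AAC CCT GTA GTG ACT CCG GGG CAT TTC GAC GTC GAT GGT CAA GTA — no ATG→stop ORF.
Frame -2: AGT AAC GAG AAT GCG GCT CCA CCC TAA CTG AAG AAG AGG GCT AGA GAA ACC CTG TAG TGA CTC CGG GGC ATT TCG ACG TCG ATG GTC AAG TAA — ATG at 83, stop TAA at 92 → 12 nt.
Frame -3: GTA ACG AGA ATG CGG CTC CAC CCT AAC TGA AGA AGA GGG CTA GAG AAA CCC TGT AGT GAC TCC GGG GCA TTT CGA CGT CGA TGG TCA AGT AAA — ATG at 12, stop TGA at 30 → 21 nt.
Forward-strand max 48 nt; reverse-strand max 21 nt. The forward strand has the longer ORF.

forward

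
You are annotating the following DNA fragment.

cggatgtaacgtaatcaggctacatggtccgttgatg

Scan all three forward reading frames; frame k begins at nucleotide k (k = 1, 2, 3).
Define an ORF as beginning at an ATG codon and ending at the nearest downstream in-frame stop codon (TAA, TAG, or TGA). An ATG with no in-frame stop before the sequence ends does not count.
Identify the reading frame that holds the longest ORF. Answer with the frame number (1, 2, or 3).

Frame 1: CGG ATG TAA CGT AAT CAG GCT ACA TGG TCC GTT GAT — ATG at 4, stop TAA at 7 → 6 nt.
Frame 2: GGA TGT AAC GTA ATC AGG CTA CAT GGT CCG TTG ATG — no ATG→stop ORF.
Frame 3: GAT GTA ACG TAA TCA GGC TAC ATG GTC CGT TGA — ATG at 24, stop TGA at 33 → 12 nt.
Longest ORF is 12 nt in frame 3 (positions 24–35).

3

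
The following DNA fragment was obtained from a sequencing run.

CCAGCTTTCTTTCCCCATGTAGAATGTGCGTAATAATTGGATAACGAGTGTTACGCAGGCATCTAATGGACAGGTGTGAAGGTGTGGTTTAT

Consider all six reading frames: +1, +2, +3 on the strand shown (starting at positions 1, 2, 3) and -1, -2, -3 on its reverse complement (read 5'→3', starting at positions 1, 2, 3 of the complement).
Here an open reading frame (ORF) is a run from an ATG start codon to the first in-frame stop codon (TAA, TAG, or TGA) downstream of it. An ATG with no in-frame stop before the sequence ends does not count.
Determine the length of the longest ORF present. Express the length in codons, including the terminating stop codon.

Reverse complement (5'→3'): ATAAACCACACCTTCACACCTGTCCATTAGATGCCTGCGTAACACTCGTTATCCAATTATTACGCACATTCTACATGGGGAAAGAAAGCTGG
Frame +1: CCA GCT TTC TTT CCC CAT GTA GAA TGT GCG TAA TAA TTG GAT AAC GAG TGT TAC GCA GGC ATC TAA TGG ACA GGT GTG AAG GTG TGG TTT — no ATG→stop ORF.
Frame +2: CAG CTT TCT TTC CCC ATG TAG AAT GTG CGT AAT AAT TGG ATA ACG AGT GTT ACG CAG GCA TCT AAT GGA CAG GTG TGA AGG TGT GGT TTA — ATG at 17, stop TAG at 20 → 6 nt.
Frame +3: AGC TTT CTT TCC CCA TGT AGA ATG TGC GTA ATA ATT GGA TAA CGA GTG TTA CGC AGG CAT CTA ATG GAC AGG TGT GAA GGT GTG GTT TAT — ATG at 24, stop TAA at 42 → 21 nt.
Frame -1: ATA AAC CAC ACC TTC ACA CCT GTC CAT TAG ATG CCT GCG TAA CAC TCG TTA TCC AAT TAT TAC GCA CAT TCT ACA TGG GGA AAG AAA GCT — ATG at 31, stop TAA at 40 → 12 nt.
Frame -2: TAA ACC ACA CCT TCA CAC CTG TCC ATT AGA TGC CTG CGT AAC ACT CGT TAT CCA ATT ATT ACG CAC ATT CTA CAT GGG GAA AGA AAG CTG — no ATG→stop ORF.
Frame -3: AAA CCA CAC CTT CAC ACC TGT CCA TTA GAT GCC TGC GTA ACA CTC GTT ATC CAA TTA TTA CGC ACA TTC TAC ATG GGG AAA GAA AGC TGG — no ATG→stop ORF.
Longest: frame +3, positions 24–44, 21 nt = 7 codons = 6 aa. → 7 codons.

7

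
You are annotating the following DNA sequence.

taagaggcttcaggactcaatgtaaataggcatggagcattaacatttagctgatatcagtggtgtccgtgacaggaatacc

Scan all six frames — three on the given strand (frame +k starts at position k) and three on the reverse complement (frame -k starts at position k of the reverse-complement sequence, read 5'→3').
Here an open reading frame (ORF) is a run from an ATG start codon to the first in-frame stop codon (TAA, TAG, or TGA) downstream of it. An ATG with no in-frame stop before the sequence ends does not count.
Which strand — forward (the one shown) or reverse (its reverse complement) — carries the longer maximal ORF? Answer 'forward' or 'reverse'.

reverse

Reverse complement (5'→3'): GGTATTCCTGTCACGGACACCACTGATATCAGCTAAATGTTAATGCTCCATGCCTATTTACATTGAGTCCTGAAGCCTCTTA
Frame +1: TAA GAG GCT TCA GGA CTC AAT GTA AAT AGG CAT GGA GCA TTA ACA TTT AGC TGA TAT CAG TGG TGT CCG TGA CAG GAA TAC — no ATG→stop ORF.
Frame +2: AAG AGG CTT CAG GAC TCA ATG TAA ATA GGC ATG GAG CAT TAA CAT TTA GCT GAT ATC AGT GGT GTC CGT GAC AGG AAT ACC — ATG at 20, stop TAA at 23 → 6 nt; ATG at 32, stop TAA at 41 → 12 nt.
Frame +3: AGA GGC TTC AGG ACT CAA TGT AAA TAG GCA TGG AGC ATT AAC ATT TAG CTG ATA TCA GTG GTG TCC GTG ACA GGA ATA — no ATG→stop ORF.
Frame -1: GGT ATT CCT GTC ACG GAC ACC ACT GAT ATC AGC TAA ATG TTA ATG CTC CAT GCC TAT TTA CAT TGA GTC CTG AAG CCT CTT — ATG at 37, stop TGA at 64 → 30 nt; ATG at 43, stop TGA at 64 → 24 nt.
Frame -2: GTA TTC CTG TCA CGG ACA CCA CTG ATA TCA GCT AAA TGT TAA TGC TCC ATG CCT ATT TAC ATT GAG TCC TGA AGC CTC TTA — ATG at 50, stop TGA at 71 → 24 nt.
Frame -3: TAT TCC TGT CAC GGA CAC CAC TGA TAT CAG CTA AAT GTT AAT GCT CCA TGC CTA TTT ACA TTG AGT CCT GAA GCC TCT — no ATG→stop ORF.
Forward-strand max 12 nt; reverse-strand max 30 nt. The reverse strand has the longer ORF.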